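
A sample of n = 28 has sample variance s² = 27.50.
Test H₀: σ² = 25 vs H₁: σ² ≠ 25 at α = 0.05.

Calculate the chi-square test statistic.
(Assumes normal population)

df = n - 1 = 27
χ² = (n-1)s²/σ₀² = 27×27.50/25 = 29.7000
Critical values: χ²_{0.975,27} = 14.573, χ²_{0.025,27} = 43.195
Rejection region: χ² < 14.573 or χ² > 43.195
Decision: fail to reject H₀

Answer: χ² = 29.7000, fail to reject H₀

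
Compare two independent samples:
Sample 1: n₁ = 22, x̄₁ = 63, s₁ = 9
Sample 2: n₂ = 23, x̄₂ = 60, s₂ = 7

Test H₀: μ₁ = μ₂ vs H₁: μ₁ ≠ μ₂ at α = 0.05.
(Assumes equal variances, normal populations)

Answer: t = 1.2514, fail to reject H₀

Derivation:
Pooled variance: s²_p = [21×9² + 22×7²]/(43) = 64.6279
s_p = 8.0391
SE = s_p×√(1/n₁ + 1/n₂) = 8.0391×√(1/22 + 1/23) = 2.3974
t = (x̄₁ - x̄₂)/SE = (63 - 60)/2.3974 = 1.2514
df = 43, t-critical = ±2.017
Decision: fail to reject H₀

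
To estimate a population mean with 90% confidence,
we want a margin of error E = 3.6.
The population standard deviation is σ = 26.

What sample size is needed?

z_0.05 = 1.645
n = (z×σ/E)² = (1.645×26/3.6)²
n = 141.1476
Round up: n = 142

Answer: n = 142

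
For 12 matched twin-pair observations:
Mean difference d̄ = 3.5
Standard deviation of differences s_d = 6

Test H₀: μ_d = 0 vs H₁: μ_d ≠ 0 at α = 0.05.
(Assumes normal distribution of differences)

Answer: t = 2.0207, fail to reject H₀

Derivation:
df = n - 1 = 11
SE = s_d/√n = 6/√12 = 1.7321
t = d̄/SE = 3.5/1.7321 = 2.0207
Critical value: t_{0.025,11} = ±2.201
p-value ≈ 0.0683
Decision: fail to reject H₀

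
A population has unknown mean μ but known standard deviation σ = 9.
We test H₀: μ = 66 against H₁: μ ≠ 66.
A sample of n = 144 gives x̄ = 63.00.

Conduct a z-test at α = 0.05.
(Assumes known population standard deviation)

Answer: z = -4.0000, reject H₀

Derivation:
Standard error: SE = σ/√n = 9/√144 = 0.7500
z-statistic: z = (x̄ - μ₀)/SE = (63.00 - 66)/0.7500 = -4.0000
Critical value: ±1.960
p-value = 0.0001
Decision: reject H₀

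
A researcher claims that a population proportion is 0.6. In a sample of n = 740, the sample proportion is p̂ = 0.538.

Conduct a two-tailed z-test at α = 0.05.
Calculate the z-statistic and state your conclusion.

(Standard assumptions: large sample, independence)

Answer: z = -3.4427, reject H₀

Derivation:
H₀: p = 0.6, H₁: p ≠ 0.6
Standard error: SE = √(p₀(1-p₀)/n) = √(0.6×0.4/740) = 0.018009
z-statistic: z = (p̂ - p₀)/SE = (0.538 - 0.6)/0.018009 = -3.4427
Critical value: z_0.025 = ±1.960
p-value = 0.0006
Decision: reject H₀ at α = 0.05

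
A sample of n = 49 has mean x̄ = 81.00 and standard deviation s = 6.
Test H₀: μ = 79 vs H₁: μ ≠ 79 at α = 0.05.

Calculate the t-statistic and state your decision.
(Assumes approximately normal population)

df = n - 1 = 48
SE = s/√n = 6/√49 = 0.8571
t = (x̄ - μ₀)/SE = (81.00 - 79)/0.8571 = 2.3335
Critical value: t_{0.025,48} = ±2.011
p-value ≈ 0.0239
Decision: reject H₀

Answer: t = 2.3335, reject H₀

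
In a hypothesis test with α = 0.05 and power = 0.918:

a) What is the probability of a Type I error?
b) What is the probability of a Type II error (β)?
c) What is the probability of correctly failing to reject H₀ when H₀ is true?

a) Type I error probability = α = 0.05
b) Power = P(reject H₀ | H₁ true) = 1 - β = 0.918, so Type II error probability = β = 1 - Power = 0.082
c) P(fail to reject H₀ | H₀ true) = 1 - α = 0.95

Answer: a) 0.05, b) 0.082, c) 0.95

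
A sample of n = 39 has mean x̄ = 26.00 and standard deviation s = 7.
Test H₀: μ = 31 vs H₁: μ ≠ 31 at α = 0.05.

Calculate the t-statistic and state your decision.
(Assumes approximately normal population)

Answer: t = -4.4607, reject H₀

Derivation:
df = n - 1 = 38
SE = s/√n = 7/√39 = 1.1209
t = (x̄ - μ₀)/SE = (26.00 - 31)/1.1209 = -4.4607
Critical value: t_{0.025,38} = ±2.024
p-value ≈ 0.0001
Decision: reject H₀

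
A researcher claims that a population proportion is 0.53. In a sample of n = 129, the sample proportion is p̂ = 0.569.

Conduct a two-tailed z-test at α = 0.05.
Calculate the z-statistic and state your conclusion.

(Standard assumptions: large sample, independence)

Answer: z = 0.8875, fail to reject H₀

Derivation:
H₀: p = 0.53, H₁: p ≠ 0.53
Standard error: SE = √(p₀(1-p₀)/n) = √(0.53×0.47/129) = 0.043943
z-statistic: z = (p̂ - p₀)/SE = (0.569 - 0.53)/0.043943 = 0.8875
Critical value: z_0.025 = ±1.960
p-value = 0.3748
Decision: fail to reject H₀ at α = 0.05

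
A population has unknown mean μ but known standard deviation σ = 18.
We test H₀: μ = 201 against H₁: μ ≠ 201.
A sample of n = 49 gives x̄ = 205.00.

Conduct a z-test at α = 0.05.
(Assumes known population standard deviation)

Answer: z = 1.5556, fail to reject H₀

Derivation:
Standard error: SE = σ/√n = 18/√49 = 2.5714
z-statistic: z = (x̄ - μ₀)/SE = (205.00 - 201)/2.5714 = 1.5556
Critical value: ±1.960
p-value = 0.1198
Decision: fail to reject H₀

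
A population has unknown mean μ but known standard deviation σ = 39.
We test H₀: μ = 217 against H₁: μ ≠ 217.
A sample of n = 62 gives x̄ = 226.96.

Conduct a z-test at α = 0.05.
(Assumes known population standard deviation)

Answer: z = 2.0109, reject H₀

Derivation:
Standard error: SE = σ/√n = 39/√62 = 4.9530
z-statistic: z = (x̄ - μ₀)/SE = (226.96 - 217)/4.9530 = 2.0109
Critical value: ±1.960
p-value = 0.0443
Decision: reject H₀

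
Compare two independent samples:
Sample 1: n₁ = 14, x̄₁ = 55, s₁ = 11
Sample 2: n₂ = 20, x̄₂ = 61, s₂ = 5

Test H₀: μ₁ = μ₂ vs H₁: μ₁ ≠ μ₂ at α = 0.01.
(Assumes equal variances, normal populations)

Answer: t = -2.1523, fail to reject H₀

Derivation:
Pooled variance: s²_p = [13×11² + 19×5²]/(32) = 64.0000
s_p = 8.0000
SE = s_p×√(1/n₁ + 1/n₂) = 8.0000×√(1/14 + 1/20) = 2.7877
t = (x̄₁ - x̄₂)/SE = (55 - 61)/2.7877 = -2.1523
df = 32, t-critical = ±2.738
Decision: fail to reject H₀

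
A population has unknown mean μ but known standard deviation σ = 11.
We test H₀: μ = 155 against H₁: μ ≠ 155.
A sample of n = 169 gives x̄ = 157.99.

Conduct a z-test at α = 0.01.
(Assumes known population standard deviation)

Standard error: SE = σ/√n = 11/√169 = 0.8462
z-statistic: z = (x̄ - μ₀)/SE = (157.99 - 155)/0.8462 = 3.5334
Critical value: ±2.576
p-value = 0.0004
Decision: reject H₀

Answer: z = 3.5334, reject H₀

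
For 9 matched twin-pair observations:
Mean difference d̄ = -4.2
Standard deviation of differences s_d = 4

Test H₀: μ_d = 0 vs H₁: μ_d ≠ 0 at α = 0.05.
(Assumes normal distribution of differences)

df = n - 1 = 8
SE = s_d/√n = 4/√9 = 1.3333
t = d̄/SE = -4.2/1.3333 = -3.1501
Critical value: t_{0.025,8} = ±2.306
p-value ≈ 0.0136
Decision: reject H₀

Answer: t = -3.1501, reject H₀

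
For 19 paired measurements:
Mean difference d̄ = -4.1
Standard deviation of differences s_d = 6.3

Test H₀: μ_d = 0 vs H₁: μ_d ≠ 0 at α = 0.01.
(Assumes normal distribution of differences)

Answer: t = -2.8368, fail to reject H₀

Derivation:
df = n - 1 = 18
SE = s_d/√n = 6.3/√19 = 1.4453
t = d̄/SE = -4.1/1.4453 = -2.8368
Critical value: t_{0.005,18} = ±2.878
p-value ≈ 0.0109
Decision: fail to reject H₀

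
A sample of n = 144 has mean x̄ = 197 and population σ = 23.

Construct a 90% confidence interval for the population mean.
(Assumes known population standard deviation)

Answer: (193.8470, 200.1530)

Derivation:
Confidence level: 90%, α = 0.1
z_0.05 = 1.645
SE = σ/√n = 23/√144 = 1.9167
Margin of error = 1.645 × 1.9167 = 3.1530
CI: x̄ ± margin = 197 ± 3.1530
CI: (193.8470, 200.1530)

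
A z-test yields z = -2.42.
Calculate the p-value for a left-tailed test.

Answer: p-value ≈ 0.0078

Derivation:
For z = -2.42:
p = P(Z < -2.42) = Φ(-2.42) = 0.0078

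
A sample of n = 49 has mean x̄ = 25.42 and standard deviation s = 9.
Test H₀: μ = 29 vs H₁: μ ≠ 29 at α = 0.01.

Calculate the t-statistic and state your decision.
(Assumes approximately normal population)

df = n - 1 = 48
SE = s/√n = 9/√49 = 1.2857
t = (x̄ - μ₀)/SE = (25.42 - 29)/1.2857 = -2.7845
Critical value: t_{0.005,48} = ±2.682
p-value ≈ 0.0076
Decision: reject H₀

Answer: t = -2.7845, reject H₀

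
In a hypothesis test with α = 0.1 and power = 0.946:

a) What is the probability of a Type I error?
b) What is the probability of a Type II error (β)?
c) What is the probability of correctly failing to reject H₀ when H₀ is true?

Answer: a) 0.1, b) 0.054, c) 0.9

Derivation:
a) Type I error probability = α = 0.1
b) Power = P(reject H₀ | H₁ true) = 1 - β = 0.946, so Type II error probability = β = 1 - Power = 0.054
c) P(fail to reject H₀ | H₀ true) = 1 - α = 0.9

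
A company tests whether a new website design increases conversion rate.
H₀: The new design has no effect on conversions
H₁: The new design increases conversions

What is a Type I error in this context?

Answer: Switching to a new design that doesn't actually help

Derivation:
Type I error: rejecting H₀ when it is actually true (false positive).
Type II error: failing to reject H₀ when H₁ is actually true (false negative).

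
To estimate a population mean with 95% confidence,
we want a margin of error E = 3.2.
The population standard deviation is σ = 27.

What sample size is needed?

z_0.025 = 1.960
n = (z×σ/E)² = (1.960×27/3.2)²
n = 273.4889
Round up: n = 274

Answer: n = 274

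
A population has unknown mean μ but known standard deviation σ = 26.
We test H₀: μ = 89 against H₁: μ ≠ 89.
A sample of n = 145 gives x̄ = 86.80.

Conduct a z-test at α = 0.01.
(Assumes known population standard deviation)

Answer: z = -1.0189, fail to reject H₀

Derivation:
Standard error: SE = σ/√n = 26/√145 = 2.1592
z-statistic: z = (x̄ - μ₀)/SE = (86.80 - 89)/2.1592 = -1.0189
Critical value: ±2.576
p-value = 0.3083
Decision: fail to reject H₀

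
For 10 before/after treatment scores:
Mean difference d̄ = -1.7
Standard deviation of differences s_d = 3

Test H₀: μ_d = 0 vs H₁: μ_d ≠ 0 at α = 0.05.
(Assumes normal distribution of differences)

Answer: t = -1.7919, fail to reject H₀

Derivation:
df = n - 1 = 9
SE = s_d/√n = 3/√10 = 0.9487
t = d̄/SE = -1.7/0.9487 = -1.7919
Critical value: t_{0.025,9} = ±2.262
p-value ≈ 0.1067
Decision: fail to reject H₀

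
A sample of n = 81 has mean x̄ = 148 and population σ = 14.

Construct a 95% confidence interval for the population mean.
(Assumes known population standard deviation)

Confidence level: 95%, α = 0.05
z_0.025 = 1.960
SE = σ/√n = 14/√81 = 1.5556
Margin of error = 1.960 × 1.5556 = 3.0490
CI: x̄ ± margin = 148 ± 3.0490
CI: (144.9510, 151.0490)

Answer: (144.9510, 151.0490)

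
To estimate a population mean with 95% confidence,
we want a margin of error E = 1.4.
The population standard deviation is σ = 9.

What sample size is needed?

Answer: n = 159

Derivation:
z_0.025 = 1.960
n = (z×σ/E)² = (1.960×9/1.4)²
n = 158.7600
Round up: n = 159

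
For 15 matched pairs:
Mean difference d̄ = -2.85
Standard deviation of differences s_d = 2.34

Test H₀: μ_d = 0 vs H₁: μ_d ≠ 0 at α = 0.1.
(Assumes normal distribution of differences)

df = n - 1 = 14
SE = s_d/√n = 2.34/√15 = 0.6042
t = d̄/SE = -2.85/0.6042 = -4.7170
Critical value: t_{0.05,14} = ±1.761
p-value ≈ 0.0003
Decision: reject H₀

Answer: t = -4.7170, reject H₀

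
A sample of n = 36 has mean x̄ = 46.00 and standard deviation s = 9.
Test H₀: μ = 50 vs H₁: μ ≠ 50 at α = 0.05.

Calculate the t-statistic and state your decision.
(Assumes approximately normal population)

df = n - 1 = 35
SE = s/√n = 9/√36 = 1.5000
t = (x̄ - μ₀)/SE = (46.00 - 50)/1.5000 = -2.6667
Critical value: t_{0.025,35} = ±2.030
p-value ≈ 0.0115
Decision: reject H₀

Answer: t = -2.6667, reject H₀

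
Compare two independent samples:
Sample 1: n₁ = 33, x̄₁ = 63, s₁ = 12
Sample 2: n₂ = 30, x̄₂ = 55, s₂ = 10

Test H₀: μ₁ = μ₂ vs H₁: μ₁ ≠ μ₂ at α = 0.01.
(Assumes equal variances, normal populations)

Answer: t = 2.8585, reject H₀

Derivation:
Pooled variance: s²_p = [32×12² + 29×10²]/(61) = 123.0820
s_p = 11.0942
SE = s_p×√(1/n₁ + 1/n₂) = 11.0942×√(1/33 + 1/30) = 2.7987
t = (x̄₁ - x̄₂)/SE = (63 - 55)/2.7987 = 2.8585
df = 61, t-critical = ±2.659
Decision: reject H₀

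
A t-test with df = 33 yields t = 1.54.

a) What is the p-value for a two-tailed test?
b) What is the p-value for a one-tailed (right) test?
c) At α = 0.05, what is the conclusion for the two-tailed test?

Using t-distribution with df = 33:
a) Two-tailed: p = 2×P(T > 1.54) = 0.1331
b) One-tailed: p = P(T > 1.54) = 0.0665
c) 0.1331 ≥ 0.05, fail to reject H₀

Answer: a) 0.1331, b) 0.0665, c) fail to reject H₀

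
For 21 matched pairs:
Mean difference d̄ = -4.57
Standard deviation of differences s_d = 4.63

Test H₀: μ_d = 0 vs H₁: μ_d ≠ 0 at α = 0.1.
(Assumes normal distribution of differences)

df = n - 1 = 20
SE = s_d/√n = 4.63/√21 = 1.0103
t = d̄/SE = -4.57/1.0103 = -4.5234
Critical value: t_{0.05,20} = ±1.725
p-value ≈ 0.0002
Decision: reject H₀

Answer: t = -4.5234, reject H₀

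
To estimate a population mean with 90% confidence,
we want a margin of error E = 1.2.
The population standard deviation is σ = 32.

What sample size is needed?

z_0.05 = 1.645
n = (z×σ/E)² = (1.645×32/1.2)²
n = 1924.2844
Round up: n = 1925

Answer: n = 1925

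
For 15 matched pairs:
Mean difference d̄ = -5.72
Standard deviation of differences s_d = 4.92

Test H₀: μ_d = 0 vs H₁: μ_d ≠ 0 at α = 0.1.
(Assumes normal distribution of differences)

df = n - 1 = 14
SE = s_d/√n = 4.92/√15 = 1.2703
t = d̄/SE = -5.72/1.2703 = -4.5029
Critical value: t_{0.05,14} = ±1.761
p-value ≈ 0.0005
Decision: reject H₀

Answer: t = -4.5029, reject H₀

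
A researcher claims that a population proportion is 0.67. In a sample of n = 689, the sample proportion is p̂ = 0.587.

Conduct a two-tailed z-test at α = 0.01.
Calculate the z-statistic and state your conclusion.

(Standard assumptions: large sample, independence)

H₀: p = 0.67, H₁: p ≠ 0.67
Standard error: SE = √(p₀(1-p₀)/n) = √(0.67×0.33/689) = 0.017914
z-statistic: z = (p̂ - p₀)/SE = (0.587 - 0.67)/0.017914 = -4.6332
Critical value: z_0.005 = ±2.576
p-value < 0.0001
Decision: reject H₀ at α = 0.01

Answer: z = -4.6332, reject H₀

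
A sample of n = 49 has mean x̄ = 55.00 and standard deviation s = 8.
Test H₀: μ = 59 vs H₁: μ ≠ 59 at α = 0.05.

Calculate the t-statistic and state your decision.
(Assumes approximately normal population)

Answer: t = -3.4999, reject H₀

Derivation:
df = n - 1 = 48
SE = s/√n = 8/√49 = 1.1429
t = (x̄ - μ₀)/SE = (55.00 - 59)/1.1429 = -3.4999
Critical value: t_{0.025,48} = ±2.011
p-value ≈ 0.0010
Decision: reject H₀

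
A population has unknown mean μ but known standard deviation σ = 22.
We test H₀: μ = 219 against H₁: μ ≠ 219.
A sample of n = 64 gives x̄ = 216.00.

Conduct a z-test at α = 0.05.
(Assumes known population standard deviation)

Standard error: SE = σ/√n = 22/√64 = 2.7500
z-statistic: z = (x̄ - μ₀)/SE = (216.00 - 219)/2.7500 = -1.0909
Critical value: ±1.960
p-value = 0.2753
Decision: fail to reject H₀

Answer: z = -1.0909, fail to reject H₀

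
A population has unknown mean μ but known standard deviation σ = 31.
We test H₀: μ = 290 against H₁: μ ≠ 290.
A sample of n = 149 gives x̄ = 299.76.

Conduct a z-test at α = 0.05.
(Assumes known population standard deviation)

Standard error: SE = σ/√n = 31/√149 = 2.5396
z-statistic: z = (x̄ - μ₀)/SE = (299.76 - 290)/2.5396 = 3.8431
Critical value: ±1.960
p-value = 0.0001
Decision: reject H₀

Answer: z = 3.8431, reject H₀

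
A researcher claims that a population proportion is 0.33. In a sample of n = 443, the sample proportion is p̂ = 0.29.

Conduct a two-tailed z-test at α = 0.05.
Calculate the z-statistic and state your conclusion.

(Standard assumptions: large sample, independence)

Answer: z = -1.7905, fail to reject H₀

Derivation:
H₀: p = 0.33, H₁: p ≠ 0.33
Standard error: SE = √(p₀(1-p₀)/n) = √(0.33×0.67/443) = 0.022340
z-statistic: z = (p̂ - p₀)/SE = (0.29 - 0.33)/0.022340 = -1.7905
Critical value: z_0.025 = ±1.960
p-value = 0.0734
Decision: fail to reject H₀ at α = 0.05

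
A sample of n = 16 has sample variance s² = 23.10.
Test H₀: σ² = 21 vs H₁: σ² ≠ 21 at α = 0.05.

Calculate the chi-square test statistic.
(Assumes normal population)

df = n - 1 = 15
χ² = (n-1)s²/σ₀² = 15×23.10/21 = 16.5000
Critical values: χ²_{0.975,15} = 6.262, χ²_{0.025,15} = 27.488
Rejection region: χ² < 6.262 or χ² > 27.488
Decision: fail to reject H₀

Answer: χ² = 16.5000, fail to reject H₀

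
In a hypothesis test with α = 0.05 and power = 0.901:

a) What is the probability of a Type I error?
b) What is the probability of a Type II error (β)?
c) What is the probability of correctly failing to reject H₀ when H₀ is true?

Answer: a) 0.05, b) 0.099, c) 0.95

Derivation:
a) Type I error probability = α = 0.05
b) Power = P(reject H₀ | H₁ true) = 1 - β = 0.901, so Type II error probability = β = 1 - Power = 0.099
c) P(fail to reject H₀ | H₀ true) = 1 - α = 0.95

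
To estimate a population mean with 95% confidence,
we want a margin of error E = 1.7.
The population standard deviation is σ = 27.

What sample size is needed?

z_0.025 = 1.960
n = (z×σ/E)² = (1.960×27/1.7)²
n = 969.0403
Round up: n = 970

Answer: n = 970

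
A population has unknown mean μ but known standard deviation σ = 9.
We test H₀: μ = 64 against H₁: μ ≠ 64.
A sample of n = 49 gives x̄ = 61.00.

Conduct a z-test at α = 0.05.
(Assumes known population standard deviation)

Answer: z = -2.3334, reject H₀

Derivation:
Standard error: SE = σ/√n = 9/√49 = 1.2857
z-statistic: z = (x̄ - μ₀)/SE = (61.00 - 64)/1.2857 = -2.3334
Critical value: ±1.960
p-value = 0.0196
Decision: reject H₀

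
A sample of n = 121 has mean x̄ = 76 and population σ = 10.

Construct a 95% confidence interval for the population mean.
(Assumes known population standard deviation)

Confidence level: 95%, α = 0.05
z_0.025 = 1.960
SE = σ/√n = 10/√121 = 0.9091
Margin of error = 1.960 × 0.9091 = 1.7818
CI: x̄ ± margin = 76 ± 1.7818
CI: (74.2182, 77.7818)

Answer: (74.2182, 77.7818)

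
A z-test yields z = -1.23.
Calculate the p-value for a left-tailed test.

Answer: p-value ≈ 0.1093

Derivation:
For z = -1.23:
p = P(Z < -1.23) = Φ(-1.23) = 0.1093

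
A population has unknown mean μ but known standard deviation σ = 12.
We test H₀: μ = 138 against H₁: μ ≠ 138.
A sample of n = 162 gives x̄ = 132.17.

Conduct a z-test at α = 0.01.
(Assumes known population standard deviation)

Answer: z = -6.1837, reject H₀

Derivation:
Standard error: SE = σ/√n = 12/√162 = 0.9428
z-statistic: z = (x̄ - μ₀)/SE = (132.17 - 138)/0.9428 = -6.1837
Critical value: ±2.576
p-value < 0.0001
Decision: reject H₀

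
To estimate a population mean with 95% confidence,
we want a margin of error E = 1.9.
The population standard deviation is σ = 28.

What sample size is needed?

z_0.025 = 1.960
n = (z×σ/E)² = (1.960×28/1.9)²
n = 834.2976
Round up: n = 835

Answer: n = 835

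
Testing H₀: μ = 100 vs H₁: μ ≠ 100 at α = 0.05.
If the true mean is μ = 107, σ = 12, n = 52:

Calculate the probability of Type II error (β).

Answer: β ≈ 0.0123

Derivation:
SE = σ/√n = 12/√52 = 1.6641
Critical values: μ₀ ± z_0.025×SE = 100 ± 1.960×1.6641
Acceptance region: (96.7384, 103.2616)
Under H₁ (μ = 107): z_high = (103.2616 - 107)/1.6641 = -2.2465, z_low = (96.7384 - 107)/1.6641 = -6.1665
β = P(not reject | H₁) = Φ(-2.2465) - Φ(-6.1665) ≈ 0.0123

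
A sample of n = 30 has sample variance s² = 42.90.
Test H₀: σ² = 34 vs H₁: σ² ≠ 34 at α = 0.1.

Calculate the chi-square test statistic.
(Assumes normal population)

Answer: χ² = 36.5912, fail to reject H₀

Derivation:
df = n - 1 = 29
χ² = (n-1)s²/σ₀² = 29×42.90/34 = 36.5912
Critical values: χ²_{0.95,29} = 17.708, χ²_{0.05,29} = 42.557
Rejection region: χ² < 17.708 or χ² > 42.557
Decision: fail to reject H₀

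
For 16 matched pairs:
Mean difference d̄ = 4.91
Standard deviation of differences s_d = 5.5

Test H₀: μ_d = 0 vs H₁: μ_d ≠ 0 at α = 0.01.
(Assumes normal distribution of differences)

df = n - 1 = 15
SE = s_d/√n = 5.5/√16 = 1.3750
t = d̄/SE = 4.91/1.3750 = 3.5709
Critical value: t_{0.005,15} = ±2.947
p-value ≈ 0.0028
Decision: reject H₀

Answer: t = 3.5709, reject H₀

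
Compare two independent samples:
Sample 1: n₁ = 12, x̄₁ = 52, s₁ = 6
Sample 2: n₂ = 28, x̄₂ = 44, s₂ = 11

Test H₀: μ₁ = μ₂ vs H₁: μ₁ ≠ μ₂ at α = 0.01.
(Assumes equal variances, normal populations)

Answer: t = 2.3616, fail to reject H₀

Derivation:
Pooled variance: s²_p = [11×6² + 27×11²]/(38) = 96.3947
s_p = 9.8181
SE = s_p×√(1/n₁ + 1/n₂) = 9.8181×√(1/12 + 1/28) = 3.3876
t = (x̄₁ - x̄₂)/SE = (52 - 44)/3.3876 = 2.3616
df = 38, t-critical = ±2.712
Decision: fail to reject H₀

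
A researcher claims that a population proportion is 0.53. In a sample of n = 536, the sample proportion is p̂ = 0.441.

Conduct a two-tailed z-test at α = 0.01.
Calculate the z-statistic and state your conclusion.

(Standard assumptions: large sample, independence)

H₀: p = 0.53, H₁: p ≠ 0.53
Standard error: SE = √(p₀(1-p₀)/n) = √(0.53×0.47/536) = 0.021558
z-statistic: z = (p̂ - p₀)/SE = (0.441 - 0.53)/0.021558 = -4.1284
Critical value: z_0.005 = ±2.576
p-value < 0.0001
Decision: reject H₀ at α = 0.01

Answer: z = -4.1284, reject H₀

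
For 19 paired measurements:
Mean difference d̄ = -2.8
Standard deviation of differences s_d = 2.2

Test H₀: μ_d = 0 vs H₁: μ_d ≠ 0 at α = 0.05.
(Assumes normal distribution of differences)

Answer: t = -5.5479, reject H₀

Derivation:
df = n - 1 = 18
SE = s_d/√n = 2.2/√19 = 0.5047
t = d̄/SE = -2.8/0.5047 = -5.5479
Critical value: t_{0.025,18} = ±2.101
p-value < 0.0001
Decision: reject H₀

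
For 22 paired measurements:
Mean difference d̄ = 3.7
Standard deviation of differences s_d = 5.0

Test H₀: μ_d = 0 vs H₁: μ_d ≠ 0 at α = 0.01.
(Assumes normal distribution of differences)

Answer: t = 3.4709, reject H₀

Derivation:
df = n - 1 = 21
SE = s_d/√n = 5.0/√22 = 1.0660
t = d̄/SE = 3.7/1.0660 = 3.4709
Critical value: t_{0.005,21} = ±2.831
p-value ≈ 0.0023
Decision: reject H₀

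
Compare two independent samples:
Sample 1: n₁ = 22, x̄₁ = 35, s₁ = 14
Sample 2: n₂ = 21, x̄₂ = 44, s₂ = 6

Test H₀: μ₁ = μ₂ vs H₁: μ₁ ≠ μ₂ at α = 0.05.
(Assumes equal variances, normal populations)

Answer: t = -2.7163, reject H₀

Derivation:
Pooled variance: s²_p = [21×14² + 20×6²]/(41) = 117.9512
s_p = 10.8605
SE = s_p×√(1/n₁ + 1/n₂) = 10.8605×√(1/22 + 1/21) = 3.3133
t = (x̄₁ - x̄₂)/SE = (35 - 44)/3.3133 = -2.7163
df = 41, t-critical = ±2.020
Decision: reject H₀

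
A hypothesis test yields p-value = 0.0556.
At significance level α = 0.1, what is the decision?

Answer: reject H₀

Derivation:
Compare p-value to α:
0.0556 < 0.1
Decision: reject H₀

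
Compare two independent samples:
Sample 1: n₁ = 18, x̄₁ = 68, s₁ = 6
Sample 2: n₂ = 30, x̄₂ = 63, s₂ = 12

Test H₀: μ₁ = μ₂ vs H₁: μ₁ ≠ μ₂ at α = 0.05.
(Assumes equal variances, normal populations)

Pooled variance: s²_p = [17×6² + 29×12²]/(46) = 104.0870
s_p = 10.2023
SE = s_p×√(1/n₁ + 1/n₂) = 10.2023×√(1/18 + 1/30) = 3.0417
t = (x̄₁ - x̄₂)/SE = (68 - 63)/3.0417 = 1.6438
df = 46, t-critical = ±2.013
Decision: fail to reject H₀

Answer: t = 1.6438, fail to reject H₀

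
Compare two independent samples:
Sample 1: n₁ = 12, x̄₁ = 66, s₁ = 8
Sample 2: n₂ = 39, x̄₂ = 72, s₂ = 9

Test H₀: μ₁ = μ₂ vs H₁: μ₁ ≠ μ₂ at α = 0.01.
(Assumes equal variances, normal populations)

Pooled variance: s²_p = [11×8² + 38×9²]/(49) = 77.1837
s_p = 8.7854
SE = s_p×√(1/n₁ + 1/n₂) = 8.7854×√(1/12 + 1/39) = 2.9002
t = (x̄₁ - x̄₂)/SE = (66 - 72)/2.9002 = -2.0688
df = 49, t-critical = ±2.680
Decision: fail to reject H₀

Answer: t = -2.0688, fail to reject H₀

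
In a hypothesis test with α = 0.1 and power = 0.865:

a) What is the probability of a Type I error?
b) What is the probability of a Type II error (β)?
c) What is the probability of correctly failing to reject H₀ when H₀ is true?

a) Type I error probability = α = 0.1
b) Power = P(reject H₀ | H₁ true) = 1 - β = 0.865, so Type II error probability = β = 1 - Power = 0.135
c) P(fail to reject H₀ | H₀ true) = 1 - α = 0.9

Answer: a) 0.1, b) 0.135, c) 0.9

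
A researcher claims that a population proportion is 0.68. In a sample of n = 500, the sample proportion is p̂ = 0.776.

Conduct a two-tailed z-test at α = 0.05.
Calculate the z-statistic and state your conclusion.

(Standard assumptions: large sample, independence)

Answer: z = 4.6019, reject H₀

Derivation:
H₀: p = 0.68, H₁: p ≠ 0.68
Standard error: SE = √(p₀(1-p₀)/n) = √(0.68×0.32/500) = 0.020861
z-statistic: z = (p̂ - p₀)/SE = (0.776 - 0.68)/0.020861 = 4.6019
Critical value: z_0.025 = ±1.960
p-value < 0.0001
Decision: reject H₀ at α = 0.05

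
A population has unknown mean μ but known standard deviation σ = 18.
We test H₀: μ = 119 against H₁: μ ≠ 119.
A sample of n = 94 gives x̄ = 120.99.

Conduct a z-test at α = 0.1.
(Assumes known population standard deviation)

Answer: z = 1.0719, fail to reject H₀

Derivation:
Standard error: SE = σ/√n = 18/√94 = 1.8566
z-statistic: z = (x̄ - μ₀)/SE = (120.99 - 119)/1.8566 = 1.0719
Critical value: ±1.645
p-value = 0.2838
Decision: fail to reject H₀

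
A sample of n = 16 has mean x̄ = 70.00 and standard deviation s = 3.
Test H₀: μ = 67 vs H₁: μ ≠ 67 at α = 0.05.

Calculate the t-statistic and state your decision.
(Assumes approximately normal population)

Answer: t = 4.0000, reject H₀

Derivation:
df = n - 1 = 15
SE = s/√n = 3/√16 = 0.7500
t = (x̄ - μ₀)/SE = (70.00 - 67)/0.7500 = 4.0000
Critical value: t_{0.025,15} = ±2.131
p-value ≈ 0.0012
Decision: reject H₀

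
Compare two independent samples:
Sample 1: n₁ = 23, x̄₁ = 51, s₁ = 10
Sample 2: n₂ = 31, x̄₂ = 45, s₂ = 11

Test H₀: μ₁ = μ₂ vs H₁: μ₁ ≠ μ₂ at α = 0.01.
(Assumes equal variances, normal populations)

Answer: t = 2.0590, fail to reject H₀

Derivation:
Pooled variance: s²_p = [22×10² + 30×11²]/(52) = 112.1154
s_p = 10.5885
SE = s_p×√(1/n₁ + 1/n₂) = 10.5885×√(1/23 + 1/31) = 2.9140
t = (x̄₁ - x̄₂)/SE = (51 - 45)/2.9140 = 2.0590
df = 52, t-critical = ±2.674
Decision: fail to reject H₀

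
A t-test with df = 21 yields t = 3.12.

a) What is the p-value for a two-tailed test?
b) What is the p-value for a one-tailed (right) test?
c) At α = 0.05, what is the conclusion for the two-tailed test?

Using t-distribution with df = 21:
a) Two-tailed: p = 2×P(T > 3.12) = 0.0052
b) One-tailed: p = P(T > 3.12) = 0.0026
c) 0.0052 < 0.05, reject H₀

Answer: a) 0.0052, b) 0.0026, c) reject H₀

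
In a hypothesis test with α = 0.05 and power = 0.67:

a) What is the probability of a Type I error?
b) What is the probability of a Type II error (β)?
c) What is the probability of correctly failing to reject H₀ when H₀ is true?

Answer: a) 0.05, b) 0.33, c) 0.95

Derivation:
a) Type I error probability = α = 0.05
b) Power = P(reject H₀ | H₁ true) = 1 - β = 0.67, so Type II error probability = β = 1 - Power = 0.33
c) P(fail to reject H₀ | H₀ true) = 1 - α = 0.95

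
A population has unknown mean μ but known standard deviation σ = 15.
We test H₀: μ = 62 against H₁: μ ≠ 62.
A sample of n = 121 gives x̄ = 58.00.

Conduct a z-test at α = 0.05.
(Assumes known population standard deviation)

Standard error: SE = σ/√n = 15/√121 = 1.3636
z-statistic: z = (x̄ - μ₀)/SE = (58.00 - 62)/1.3636 = -2.9334
Critical value: ±1.960
p-value = 0.0034
Decision: reject H₀

Answer: z = -2.9334, reject H₀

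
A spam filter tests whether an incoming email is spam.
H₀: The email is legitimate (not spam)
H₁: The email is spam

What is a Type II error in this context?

Type I error: rejecting H₀ when it is actually true (false positive).
Type II error: failing to reject H₀ when H₁ is actually true (false negative).

Answer: Letting a spam email through to the inbox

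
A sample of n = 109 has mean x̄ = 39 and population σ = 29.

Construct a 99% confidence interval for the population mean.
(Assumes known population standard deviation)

Confidence level: 99%, α = 0.01
z_0.005 = 2.576
SE = σ/√n = 29/√109 = 2.7777
Margin of error = 2.576 × 2.7777 = 7.1554
CI: x̄ ± margin = 39 ± 7.1554
CI: (31.8446, 46.1554)

Answer: (31.8446, 46.1554)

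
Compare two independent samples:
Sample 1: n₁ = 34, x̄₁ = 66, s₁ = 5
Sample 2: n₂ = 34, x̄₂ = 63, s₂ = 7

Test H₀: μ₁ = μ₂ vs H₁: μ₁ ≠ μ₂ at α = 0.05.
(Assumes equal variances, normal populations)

Answer: t = 2.0335, reject H₀

Derivation:
Pooled variance: s²_p = [33×5² + 33×7²]/(66) = 37.0000
s_p = 6.0828
SE = s_p×√(1/n₁ + 1/n₂) = 6.0828×√(1/34 + 1/34) = 1.4753
t = (x̄₁ - x̄₂)/SE = (66 - 63)/1.4753 = 2.0335
df = 66, t-critical = ±1.997
Decision: reject H₀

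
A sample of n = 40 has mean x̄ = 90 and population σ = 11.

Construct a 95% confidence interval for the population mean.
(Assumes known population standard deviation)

Answer: (86.5910, 93.4090)

Derivation:
Confidence level: 95%, α = 0.05
z_0.025 = 1.960
SE = σ/√n = 11/√40 = 1.7393
Margin of error = 1.960 × 1.7393 = 3.4090
CI: x̄ ± margin = 90 ± 3.4090
CI: (86.5910, 93.4090)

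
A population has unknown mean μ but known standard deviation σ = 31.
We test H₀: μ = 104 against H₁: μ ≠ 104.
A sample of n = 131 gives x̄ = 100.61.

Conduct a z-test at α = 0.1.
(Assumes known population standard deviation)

Answer: z = -1.2516, fail to reject H₀

Derivation:
Standard error: SE = σ/√n = 31/√131 = 2.7085
z-statistic: z = (x̄ - μ₀)/SE = (100.61 - 104)/2.7085 = -1.2516
Critical value: ±1.645
p-value = 0.2107
Decision: fail to reject H₀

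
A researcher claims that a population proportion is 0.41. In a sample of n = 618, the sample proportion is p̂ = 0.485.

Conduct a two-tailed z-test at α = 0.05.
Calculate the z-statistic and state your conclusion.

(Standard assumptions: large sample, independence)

Answer: z = 3.7909, reject H₀

Derivation:
H₀: p = 0.41, H₁: p ≠ 0.41
Standard error: SE = √(p₀(1-p₀)/n) = √(0.41×0.59/618) = 0.019784
z-statistic: z = (p̂ - p₀)/SE = (0.485 - 0.41)/0.019784 = 3.7909
Critical value: z_0.025 = ±1.960
p-value = 0.0002
Decision: reject H₀ at α = 0.05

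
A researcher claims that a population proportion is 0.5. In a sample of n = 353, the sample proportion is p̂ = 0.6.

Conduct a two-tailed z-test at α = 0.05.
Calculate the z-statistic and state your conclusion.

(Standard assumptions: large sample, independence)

Answer: z = 3.7577, reject H₀

Derivation:
H₀: p = 0.5, H₁: p ≠ 0.5
Standard error: SE = √(p₀(1-p₀)/n) = √(0.5×0.5/353) = 0.026612
z-statistic: z = (p̂ - p₀)/SE = (0.6 - 0.5)/0.026612 = 3.7577
Critical value: z_0.025 = ±1.960
p-value = 0.0002
Decision: reject H₀ at α = 0.05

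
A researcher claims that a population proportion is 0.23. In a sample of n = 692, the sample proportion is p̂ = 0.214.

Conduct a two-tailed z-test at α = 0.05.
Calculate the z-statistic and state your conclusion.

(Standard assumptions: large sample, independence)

H₀: p = 0.23, H₁: p ≠ 0.23
Standard error: SE = √(p₀(1-p₀)/n) = √(0.23×0.77/692) = 0.015998
z-statistic: z = (p̂ - p₀)/SE = (0.214 - 0.23)/0.015998 = -1.0001
Critical value: z_0.025 = ±1.960
p-value = 0.3173
Decision: fail to reject H₀ at α = 0.05

Answer: z = -1.0001, fail to reject H₀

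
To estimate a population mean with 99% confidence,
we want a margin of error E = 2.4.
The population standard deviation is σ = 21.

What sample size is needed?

Answer: n = 509

Derivation:
z_0.005 = 2.576
n = (z×σ/E)² = (2.576×21/2.4)²
n = 508.0516
Round up: n = 509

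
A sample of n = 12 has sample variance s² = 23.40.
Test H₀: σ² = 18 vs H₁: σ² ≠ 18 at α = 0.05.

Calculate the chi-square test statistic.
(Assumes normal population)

Answer: χ² = 14.3000, fail to reject H₀

Derivation:
df = n - 1 = 11
χ² = (n-1)s²/σ₀² = 11×23.40/18 = 14.3000
Critical values: χ²_{0.975,11} = 3.816, χ²_{0.025,11} = 21.920
Rejection region: χ² < 3.816 or χ² > 21.920
Decision: fail to reject H₀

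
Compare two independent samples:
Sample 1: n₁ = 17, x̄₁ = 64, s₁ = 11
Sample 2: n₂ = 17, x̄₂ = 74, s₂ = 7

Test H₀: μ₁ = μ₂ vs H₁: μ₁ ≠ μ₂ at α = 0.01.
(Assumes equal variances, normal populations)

Pooled variance: s²_p = [16×11² + 16×7²]/(32) = 85.0000
s_p = 9.2195
SE = s_p×√(1/n₁ + 1/n₂) = 9.2195×√(1/17 + 1/17) = 3.1623
t = (x̄₁ - x̄₂)/SE = (64 - 74)/3.1623 = -3.1623
df = 32, t-critical = ±2.738
Decision: reject H₀

Answer: t = -3.1623, reject H₀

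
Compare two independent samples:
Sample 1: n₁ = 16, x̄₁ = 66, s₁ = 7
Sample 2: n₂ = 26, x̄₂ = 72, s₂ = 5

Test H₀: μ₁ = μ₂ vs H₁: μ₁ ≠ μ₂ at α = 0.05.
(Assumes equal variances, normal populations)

Answer: t = -3.2383, reject H₀

Derivation:
Pooled variance: s²_p = [15×7² + 25×5²]/(40) = 34.0000
s_p = 5.8310
SE = s_p×√(1/n₁ + 1/n₂) = 5.8310×√(1/16 + 1/26) = 1.8528
t = (x̄₁ - x̄₂)/SE = (66 - 72)/1.8528 = -3.2383
df = 40, t-critical = ±2.021
Decision: reject H₀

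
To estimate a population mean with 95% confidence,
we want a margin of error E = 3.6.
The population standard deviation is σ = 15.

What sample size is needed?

Answer: n = 67

Derivation:
z_0.025 = 1.960
n = (z×σ/E)² = (1.960×15/3.6)²
n = 66.6944
Round up: n = 67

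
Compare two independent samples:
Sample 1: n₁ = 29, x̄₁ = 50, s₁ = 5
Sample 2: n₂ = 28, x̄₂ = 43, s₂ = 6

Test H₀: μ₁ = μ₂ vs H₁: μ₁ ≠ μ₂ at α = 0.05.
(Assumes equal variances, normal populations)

Answer: t = 4.7919, reject H₀

Derivation:
Pooled variance: s²_p = [28×5² + 27×6²]/(55) = 30.4000
s_p = 5.5136
SE = s_p×√(1/n₁ + 1/n₂) = 5.5136×√(1/29 + 1/28) = 1.4608
t = (x̄₁ - x̄₂)/SE = (50 - 43)/1.4608 = 4.7919
df = 55, t-critical = ±2.004
Decision: reject H₀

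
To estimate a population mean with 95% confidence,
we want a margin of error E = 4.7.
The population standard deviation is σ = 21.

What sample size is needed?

z_0.025 = 1.960
n = (z×σ/E)² = (1.960×21/4.7)²
n = 76.6929
Round up: n = 77

Answer: n = 77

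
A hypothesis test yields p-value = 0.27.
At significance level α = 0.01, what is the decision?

Answer: fail to reject H₀

Derivation:
Compare p-value to α:
0.27 ≥ 0.01
Decision: fail to reject H₀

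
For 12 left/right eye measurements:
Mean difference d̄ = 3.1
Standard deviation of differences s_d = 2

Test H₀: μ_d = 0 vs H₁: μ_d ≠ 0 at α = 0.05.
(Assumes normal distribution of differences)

df = n - 1 = 11
SE = s_d/√n = 2/√12 = 0.5774
t = d̄/SE = 3.1/0.5774 = 5.3689
Critical value: t_{0.025,11} = ±2.201
p-value ≈ 0.0002
Decision: reject H₀

Answer: t = 5.3689, reject H₀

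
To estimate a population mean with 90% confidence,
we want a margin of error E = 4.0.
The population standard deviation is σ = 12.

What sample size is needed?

z_0.05 = 1.645
n = (z×σ/E)² = (1.645×12/4.0)²
n = 24.3542
Round up: n = 25

Answer: n = 25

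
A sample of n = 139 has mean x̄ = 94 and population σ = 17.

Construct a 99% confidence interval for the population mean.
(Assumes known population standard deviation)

Answer: (90.2857, 97.7143)

Derivation:
Confidence level: 99%, α = 0.01
z_0.005 = 2.576
SE = σ/√n = 17/√139 = 1.4419
Margin of error = 2.576 × 1.4419 = 3.7143
CI: x̄ ± margin = 94 ± 3.7143
CI: (90.2857, 97.7143)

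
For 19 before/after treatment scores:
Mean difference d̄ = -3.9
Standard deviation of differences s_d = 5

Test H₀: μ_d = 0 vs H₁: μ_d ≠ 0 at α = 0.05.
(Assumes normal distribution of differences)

df = n - 1 = 18
SE = s_d/√n = 5/√19 = 1.1471
t = d̄/SE = -3.9/1.1471 = -3.3999
Critical value: t_{0.025,18} = ±2.101
p-value ≈ 0.0032
Decision: reject H₀

Answer: t = -3.3999, reject H₀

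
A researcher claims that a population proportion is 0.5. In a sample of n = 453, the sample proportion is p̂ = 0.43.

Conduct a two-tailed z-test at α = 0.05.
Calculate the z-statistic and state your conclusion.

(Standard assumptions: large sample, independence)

H₀: p = 0.5, H₁: p ≠ 0.5
Standard error: SE = √(p₀(1-p₀)/n) = √(0.5×0.5/453) = 0.023492
z-statistic: z = (p̂ - p₀)/SE = (0.43 - 0.5)/0.023492 = -2.9797
Critical value: z_0.025 = ±1.960
p-value = 0.0029
Decision: reject H₀ at α = 0.05

Answer: z = -2.9797, reject H₀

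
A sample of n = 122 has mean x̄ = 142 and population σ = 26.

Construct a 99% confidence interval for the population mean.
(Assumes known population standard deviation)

Confidence level: 99%, α = 0.01
z_0.005 = 2.576
SE = σ/√n = 26/√122 = 2.3539
Margin of error = 2.576 × 2.3539 = 6.0636
CI: x̄ ± margin = 142 ± 6.0636
CI: (135.9364, 148.0636)

Answer: (135.9364, 148.0636)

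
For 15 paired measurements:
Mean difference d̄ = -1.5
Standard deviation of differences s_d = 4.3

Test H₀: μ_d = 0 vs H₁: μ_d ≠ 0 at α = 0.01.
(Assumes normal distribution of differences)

Answer: t = -1.3510, fail to reject H₀

Derivation:
df = n - 1 = 14
SE = s_d/√n = 4.3/√15 = 1.1103
t = d̄/SE = -1.5/1.1103 = -1.3510
Critical value: t_{0.005,14} = ±2.977
p-value ≈ 0.1981
Decision: fail to reject H₀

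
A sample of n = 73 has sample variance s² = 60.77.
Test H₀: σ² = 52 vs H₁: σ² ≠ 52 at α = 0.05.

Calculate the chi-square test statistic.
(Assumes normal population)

df = n - 1 = 72
χ² = (n-1)s²/σ₀² = 72×60.77/52 = 84.1431
Critical values: χ²_{0.975,72} = 50.428, χ²_{0.025,72} = 97.353
Rejection region: χ² < 50.428 or χ² > 97.353
Decision: fail to reject H₀

Answer: χ² = 84.1431, fail to reject H₀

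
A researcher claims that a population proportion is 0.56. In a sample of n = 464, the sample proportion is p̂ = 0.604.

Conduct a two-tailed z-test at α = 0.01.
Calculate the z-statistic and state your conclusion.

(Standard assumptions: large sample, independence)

Answer: z = 1.9094, fail to reject H₀

Derivation:
H₀: p = 0.56, H₁: p ≠ 0.56
Standard error: SE = √(p₀(1-p₀)/n) = √(0.56×0.44/464) = 0.023044
z-statistic: z = (p̂ - p₀)/SE = (0.604 - 0.56)/0.023044 = 1.9094
Critical value: z_0.005 = ±2.576
p-value = 0.0562
Decision: fail to reject H₀ at α = 0.01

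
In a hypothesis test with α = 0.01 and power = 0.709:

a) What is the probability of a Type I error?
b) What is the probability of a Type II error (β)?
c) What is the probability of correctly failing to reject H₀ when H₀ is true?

Answer: a) 0.01, b) 0.291, c) 0.99

Derivation:
a) Type I error probability = α = 0.01
b) Power = P(reject H₀ | H₁ true) = 1 - β = 0.709, so Type II error probability = β = 1 - Power = 0.291
c) P(fail to reject H₀ | H₀ true) = 1 - α = 0.99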